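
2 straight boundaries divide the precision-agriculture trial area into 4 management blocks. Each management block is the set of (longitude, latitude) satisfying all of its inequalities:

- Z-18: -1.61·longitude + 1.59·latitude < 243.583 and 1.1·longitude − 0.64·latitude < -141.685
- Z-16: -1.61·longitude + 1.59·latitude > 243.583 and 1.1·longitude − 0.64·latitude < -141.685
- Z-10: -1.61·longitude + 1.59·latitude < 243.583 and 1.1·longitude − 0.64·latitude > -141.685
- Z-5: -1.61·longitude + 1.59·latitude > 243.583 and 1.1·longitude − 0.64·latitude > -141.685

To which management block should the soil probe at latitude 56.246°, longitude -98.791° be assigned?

-1.61·-98.791 + 1.59·56.246 = 248.485, which is > 243.583
1.1·-98.791 − 0.64·56.246 = -144.668, which is < -141.685
This sign pattern matches Z-16.

Z-16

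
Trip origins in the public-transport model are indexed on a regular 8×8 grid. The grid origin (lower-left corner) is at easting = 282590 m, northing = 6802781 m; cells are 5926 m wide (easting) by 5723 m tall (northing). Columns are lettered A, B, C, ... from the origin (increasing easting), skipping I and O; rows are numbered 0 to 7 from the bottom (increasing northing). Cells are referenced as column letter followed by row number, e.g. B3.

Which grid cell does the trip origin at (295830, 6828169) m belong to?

C4

Column index: ⌊(295830 − 282590) / 5926⌋ = ⌊2.234⌋ = 2 → column C
Row offset from origin: ⌊(6828169 − 6802781) / 5723⌋ = ⌊4.436⌋ = 4 → row 4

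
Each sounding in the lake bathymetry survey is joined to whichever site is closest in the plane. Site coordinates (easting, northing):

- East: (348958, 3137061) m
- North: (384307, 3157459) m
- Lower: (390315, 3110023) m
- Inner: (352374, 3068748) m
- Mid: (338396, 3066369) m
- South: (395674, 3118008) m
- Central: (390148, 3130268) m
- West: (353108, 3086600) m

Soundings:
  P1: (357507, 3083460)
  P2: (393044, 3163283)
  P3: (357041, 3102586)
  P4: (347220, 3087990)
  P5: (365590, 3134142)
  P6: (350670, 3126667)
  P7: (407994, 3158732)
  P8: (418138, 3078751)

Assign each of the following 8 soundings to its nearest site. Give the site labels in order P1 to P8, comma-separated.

P1 → West (d²=29210801.00)
P2 → North (d²=110254145.00)
P3 → West (d²=271020685.00)
P4 → West (d²=36600644.00)
P5 → East (d²=285143985.00)
P6 → East (d²=110966180.00)
P7 → North (d²=562694498.00)
P8 → Lower (d²=1752057313.00)

West, North, West, West, East, East, North, Lower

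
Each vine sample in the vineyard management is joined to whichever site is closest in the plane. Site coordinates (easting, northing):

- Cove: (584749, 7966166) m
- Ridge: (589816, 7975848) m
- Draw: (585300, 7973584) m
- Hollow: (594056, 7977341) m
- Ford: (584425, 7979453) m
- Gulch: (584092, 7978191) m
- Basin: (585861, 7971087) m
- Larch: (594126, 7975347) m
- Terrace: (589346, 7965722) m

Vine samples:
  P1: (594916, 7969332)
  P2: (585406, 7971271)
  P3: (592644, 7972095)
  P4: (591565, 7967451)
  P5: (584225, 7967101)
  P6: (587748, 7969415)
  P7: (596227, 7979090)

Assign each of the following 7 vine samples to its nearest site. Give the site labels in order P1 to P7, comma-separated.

P1 → Larch (d²=36804325.00)
P2 → Basin (d²=240881.00)
P3 → Larch (d²=12771828.00)
P4 → Terrace (d²=7913402.00)
P5 → Cove (d²=1148801.00)
P6 → Basin (d²=6356353.00)
P7 → Hollow (d²=7772242.00)

Larch, Basin, Larch, Terrace, Cove, Basin, Hollow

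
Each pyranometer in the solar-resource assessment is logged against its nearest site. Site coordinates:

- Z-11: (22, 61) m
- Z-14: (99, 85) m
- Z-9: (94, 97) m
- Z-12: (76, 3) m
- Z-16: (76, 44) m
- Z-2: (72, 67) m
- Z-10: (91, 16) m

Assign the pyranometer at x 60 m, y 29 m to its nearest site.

Z-16

Squared distances to each site:
Z-11: 2468.000; Z-14: 4657.000; Z-9: 5780.000; Z-12: 932.000; Z-16: 481.000; Z-2: 1588.000; Z-10: 1130.000.
Minimum at Z-16.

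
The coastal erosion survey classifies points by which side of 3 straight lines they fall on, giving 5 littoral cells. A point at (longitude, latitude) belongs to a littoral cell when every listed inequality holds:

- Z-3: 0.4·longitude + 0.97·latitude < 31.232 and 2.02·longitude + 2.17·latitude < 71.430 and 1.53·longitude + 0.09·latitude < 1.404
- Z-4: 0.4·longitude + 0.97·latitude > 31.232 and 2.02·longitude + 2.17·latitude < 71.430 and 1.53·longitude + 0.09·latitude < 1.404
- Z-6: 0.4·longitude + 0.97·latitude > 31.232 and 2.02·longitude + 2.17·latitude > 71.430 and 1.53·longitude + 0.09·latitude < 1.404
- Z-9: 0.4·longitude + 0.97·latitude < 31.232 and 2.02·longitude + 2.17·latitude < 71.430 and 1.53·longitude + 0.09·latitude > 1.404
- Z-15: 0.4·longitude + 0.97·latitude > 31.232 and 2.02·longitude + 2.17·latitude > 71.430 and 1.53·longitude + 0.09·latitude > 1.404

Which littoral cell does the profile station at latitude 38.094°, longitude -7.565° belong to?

0.4·-7.565 + 0.97·38.094 = 33.925, which is > 31.232
2.02·-7.565 + 2.17·38.094 = 67.383, which is < 71.430
1.53·-7.565 + 0.09·38.094 = -8.146, which is < 1.404
This sign pattern matches Z-4.

Z-4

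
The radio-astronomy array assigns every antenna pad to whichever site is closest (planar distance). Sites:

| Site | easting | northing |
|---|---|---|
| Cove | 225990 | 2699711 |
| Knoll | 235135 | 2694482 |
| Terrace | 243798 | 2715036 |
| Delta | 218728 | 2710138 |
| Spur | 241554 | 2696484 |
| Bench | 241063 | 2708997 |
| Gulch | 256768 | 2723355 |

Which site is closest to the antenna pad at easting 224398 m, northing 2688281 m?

Squared distances to each site:
Cove: 133179364.000; Knoll: 153735570.000; Terrace: 1092190025.000; Delta: 509877349.000; Spur: 361617545.000; Bench: 706874881.000; Gulch: 2278002376.000.
Minimum at Cove.

Cove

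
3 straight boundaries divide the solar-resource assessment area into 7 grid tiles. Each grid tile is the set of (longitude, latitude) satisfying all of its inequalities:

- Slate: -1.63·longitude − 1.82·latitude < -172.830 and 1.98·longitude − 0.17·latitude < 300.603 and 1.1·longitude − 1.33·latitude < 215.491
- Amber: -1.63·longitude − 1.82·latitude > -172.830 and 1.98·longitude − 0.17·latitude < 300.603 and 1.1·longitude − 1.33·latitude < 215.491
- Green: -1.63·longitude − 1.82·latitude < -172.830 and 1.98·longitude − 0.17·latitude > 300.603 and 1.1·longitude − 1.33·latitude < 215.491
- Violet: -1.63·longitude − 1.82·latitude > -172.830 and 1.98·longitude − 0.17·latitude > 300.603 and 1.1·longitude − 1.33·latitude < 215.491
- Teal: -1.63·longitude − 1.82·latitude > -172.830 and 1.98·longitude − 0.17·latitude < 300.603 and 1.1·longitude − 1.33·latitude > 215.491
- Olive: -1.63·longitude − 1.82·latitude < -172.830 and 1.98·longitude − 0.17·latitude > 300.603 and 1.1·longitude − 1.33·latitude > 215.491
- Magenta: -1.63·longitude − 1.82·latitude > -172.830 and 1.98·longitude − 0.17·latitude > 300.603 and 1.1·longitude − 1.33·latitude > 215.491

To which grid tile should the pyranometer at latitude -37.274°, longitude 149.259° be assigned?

Green

-1.63·149.259 − 1.82·-37.274 = -175.453, which is < -172.830
1.98·149.259 − 0.17·-37.274 = 301.869, which is > 300.603
1.1·149.259 − 1.33·-37.274 = 213.759, which is < 215.491
This sign pattern matches Green.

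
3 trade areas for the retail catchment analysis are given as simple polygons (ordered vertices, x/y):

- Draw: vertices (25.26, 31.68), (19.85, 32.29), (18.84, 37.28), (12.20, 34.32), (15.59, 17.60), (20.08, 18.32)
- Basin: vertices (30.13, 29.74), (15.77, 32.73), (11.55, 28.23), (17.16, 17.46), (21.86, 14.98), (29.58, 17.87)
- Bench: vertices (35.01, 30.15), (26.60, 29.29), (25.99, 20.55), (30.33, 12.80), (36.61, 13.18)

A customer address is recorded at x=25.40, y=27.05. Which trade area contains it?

Basin

Cast a ray rightward from (25.40, 27.05). For each polygon, the edges (by vertex number in listed order) whose endpoints lie on opposite sides of y = 27.05, where each meets that height, and whether that is right or left of the point:
Draw: 4–5 at x≈13.674 (left), 6–1 at x≈23.465 (left) → 0 crossings.
Basin: 3–4 at x≈12.165 (left), 6–1 at x≈30.005 (right) → 1 crossing.
Bench: 2–3 at x≈26.444 (right), 5–1 at x≈35.302 (right) → 2 crossings.
Only Basin has an odd count, so the point is inside Basin.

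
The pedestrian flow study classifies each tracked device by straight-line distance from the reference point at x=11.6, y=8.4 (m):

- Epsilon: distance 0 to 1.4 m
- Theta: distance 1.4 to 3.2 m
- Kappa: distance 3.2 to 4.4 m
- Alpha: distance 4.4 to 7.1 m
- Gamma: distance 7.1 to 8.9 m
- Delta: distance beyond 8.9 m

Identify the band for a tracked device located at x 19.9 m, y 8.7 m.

Gamma

Distance = √((19.9−11.6)² + (8.7−8.4)²) = √(68.890 + 0.090) = 8.305 m.
7.1 ≤ 8.305 < 8.9 → Gamma.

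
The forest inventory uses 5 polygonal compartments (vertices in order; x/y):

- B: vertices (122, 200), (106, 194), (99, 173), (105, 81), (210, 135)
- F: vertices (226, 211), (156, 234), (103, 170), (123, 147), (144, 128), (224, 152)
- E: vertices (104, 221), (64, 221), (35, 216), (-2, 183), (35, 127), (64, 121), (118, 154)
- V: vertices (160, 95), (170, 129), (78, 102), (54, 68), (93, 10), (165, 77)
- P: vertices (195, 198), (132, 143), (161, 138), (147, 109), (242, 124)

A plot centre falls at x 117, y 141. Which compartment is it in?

Cast a ray rightward from (117, 141). For each polygon, the edges (by vertex number in listed order) whose endpoints lie on opposite sides of y = 141, where each meets that height, and whether that is right or left of the point:
B: 3–4 at x≈101.1 (left), 5–1 at x≈201.9 (right) → 1 crossing.
F: 4–5 at x≈129.6 (right), 5–6 at x≈187.3 (right) → 2 crossings.
E: 4–5 at x≈25.8 (left), 6–7 at x≈96.7 (left) → 0 crossings.
V: no edge straddles that height → 0 crossings.
P: 2–3 at x≈143.6 (right), 5–1 at x≈231.2 (right) → 2 crossings.
Only B has an odd count, so the point is inside B.

B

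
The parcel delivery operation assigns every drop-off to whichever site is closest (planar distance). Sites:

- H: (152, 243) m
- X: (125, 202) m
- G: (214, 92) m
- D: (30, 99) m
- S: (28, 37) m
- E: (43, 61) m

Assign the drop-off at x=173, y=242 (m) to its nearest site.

H

Squared distances to each site:
H: 442.000; X: 3904.000; G: 24181.000; D: 40898.000; S: 63050.000; E: 49661.000.
Minimum at H.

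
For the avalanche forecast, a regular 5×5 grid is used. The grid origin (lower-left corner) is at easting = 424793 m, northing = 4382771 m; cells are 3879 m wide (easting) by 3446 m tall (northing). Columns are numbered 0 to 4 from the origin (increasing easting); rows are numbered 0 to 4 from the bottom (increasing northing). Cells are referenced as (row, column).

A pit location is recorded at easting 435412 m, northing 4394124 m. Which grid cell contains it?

(3, 2)

Column index: ⌊(435412 − 424793) / 3879⌋ = ⌊2.738⌋ = 2
Row offset from origin: ⌊(4394124 − 4382771) / 3446⌋ = ⌊3.295⌋ = 3 → row 3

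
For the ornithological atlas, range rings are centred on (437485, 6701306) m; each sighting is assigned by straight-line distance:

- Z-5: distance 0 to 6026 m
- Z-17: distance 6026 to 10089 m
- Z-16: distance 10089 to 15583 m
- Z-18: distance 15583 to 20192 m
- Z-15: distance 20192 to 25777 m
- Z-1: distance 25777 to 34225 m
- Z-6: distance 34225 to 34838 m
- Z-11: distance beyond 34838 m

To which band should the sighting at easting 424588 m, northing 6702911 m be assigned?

Z-16

Distance = √((424588−437485)² + (6702911−6701306)²) = √(166332609.000 + 2576025.000) = 12996.485 m.
10089 ≤ 12996.485 < 15583 → Z-16.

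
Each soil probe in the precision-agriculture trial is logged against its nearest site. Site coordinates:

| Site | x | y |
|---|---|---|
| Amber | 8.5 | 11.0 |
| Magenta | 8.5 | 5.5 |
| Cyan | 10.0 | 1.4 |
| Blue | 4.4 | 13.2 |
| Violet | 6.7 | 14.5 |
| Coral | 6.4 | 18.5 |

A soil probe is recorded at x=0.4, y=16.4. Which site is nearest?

Blue

Squared distances to each site:
Amber: 94.770; Magenta: 184.420; Cyan: 317.160; Blue: 26.240; Violet: 43.300; Coral: 40.410.
Minimum at Blue.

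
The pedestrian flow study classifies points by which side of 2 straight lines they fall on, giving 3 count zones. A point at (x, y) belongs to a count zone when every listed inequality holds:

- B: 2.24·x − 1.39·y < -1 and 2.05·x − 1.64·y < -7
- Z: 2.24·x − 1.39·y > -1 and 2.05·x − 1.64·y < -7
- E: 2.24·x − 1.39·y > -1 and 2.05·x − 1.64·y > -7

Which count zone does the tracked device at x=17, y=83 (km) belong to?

B

2.24·17 − 1.39·83 = -77.290, which is < -1
2.05·17 − 1.64·83 = -101.270, which is < -7
This sign pattern matches B.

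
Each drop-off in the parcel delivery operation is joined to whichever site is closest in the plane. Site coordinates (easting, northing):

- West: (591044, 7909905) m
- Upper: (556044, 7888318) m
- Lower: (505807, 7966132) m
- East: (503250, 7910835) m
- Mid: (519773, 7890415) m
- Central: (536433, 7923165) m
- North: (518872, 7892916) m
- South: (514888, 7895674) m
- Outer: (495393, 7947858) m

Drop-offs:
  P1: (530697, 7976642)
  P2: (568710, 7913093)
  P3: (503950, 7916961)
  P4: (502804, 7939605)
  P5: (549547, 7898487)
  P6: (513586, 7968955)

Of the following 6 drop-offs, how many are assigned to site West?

P1 → Lower
P2 → West
P3 → East
P4 → Outer
P5 → Upper
P6 → Lower
1 of the 6 goes to West.

1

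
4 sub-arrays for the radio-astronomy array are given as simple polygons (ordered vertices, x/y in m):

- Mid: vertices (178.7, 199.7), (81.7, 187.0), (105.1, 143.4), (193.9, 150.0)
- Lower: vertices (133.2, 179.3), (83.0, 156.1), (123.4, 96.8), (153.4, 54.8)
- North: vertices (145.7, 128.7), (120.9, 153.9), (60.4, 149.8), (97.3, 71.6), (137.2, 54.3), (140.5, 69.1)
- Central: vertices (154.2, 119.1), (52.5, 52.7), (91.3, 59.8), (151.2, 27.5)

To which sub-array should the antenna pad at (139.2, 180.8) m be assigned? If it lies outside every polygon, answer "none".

Cast a ray rightward from (139.2, 180.8). For each polygon, the edges (by vertex number in listed order) whose endpoints lie on opposite sides of y = 180.8, where each meets that height, and whether that is right or left of the point:
Mid: 2–3 at x≈85.03 (left), 4–1 at x≈184.48 (right) → 1 crossing.
Lower: no edge straddles that height → 0 crossings.
North: no edge straddles that height → 0 crossings.
Central: no edge straddles that height → 0 crossings.
Only Mid has an odd count, so the point is inside Mid.

Mid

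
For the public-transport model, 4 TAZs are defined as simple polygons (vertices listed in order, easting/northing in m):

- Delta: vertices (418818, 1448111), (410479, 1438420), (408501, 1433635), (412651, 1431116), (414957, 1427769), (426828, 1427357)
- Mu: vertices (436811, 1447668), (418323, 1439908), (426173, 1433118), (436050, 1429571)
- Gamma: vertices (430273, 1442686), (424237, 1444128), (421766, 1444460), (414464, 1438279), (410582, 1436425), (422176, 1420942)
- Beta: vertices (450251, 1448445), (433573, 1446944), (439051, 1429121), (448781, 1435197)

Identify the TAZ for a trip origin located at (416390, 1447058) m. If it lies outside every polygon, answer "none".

Cast a ray rightward from (416390, 1447058). For each polygon, the edges (by vertex number in listed order) whose endpoints lie on opposite sides of northing = 1447058, where each meets that height, and whether that is right or left of the point:
Delta: 1–2 at easting≈417911.9 (right), 6–1 at easting≈419224.4 (right) → 2 crossings.
Mu: 1–2 at easting≈435357.7 (right), 4–1 at easting≈436785.3 (right) → 2 crossings.
Gamma: no edge straddles that height → 0 crossings.
Beta: 1–2 at easting≈434839.7 (right), 4–1 at easting≈450097.1 (right) → 2 crossings.
All counts are even, so the point lies outside every listed polygon.

none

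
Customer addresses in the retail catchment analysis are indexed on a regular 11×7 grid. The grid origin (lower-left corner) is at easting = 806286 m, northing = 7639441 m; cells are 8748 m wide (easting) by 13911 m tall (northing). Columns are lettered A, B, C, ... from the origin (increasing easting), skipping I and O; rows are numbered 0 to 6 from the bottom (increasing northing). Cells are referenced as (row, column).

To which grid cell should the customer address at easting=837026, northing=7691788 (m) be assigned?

Column index: ⌊(837026 − 806286) / 8748⌋ = ⌊3.514⌋ = 3 → column D
Row offset from origin: ⌊(7691788 − 7639441) / 13911⌋ = ⌊3.763⌋ = 3 → row 3

(3, D)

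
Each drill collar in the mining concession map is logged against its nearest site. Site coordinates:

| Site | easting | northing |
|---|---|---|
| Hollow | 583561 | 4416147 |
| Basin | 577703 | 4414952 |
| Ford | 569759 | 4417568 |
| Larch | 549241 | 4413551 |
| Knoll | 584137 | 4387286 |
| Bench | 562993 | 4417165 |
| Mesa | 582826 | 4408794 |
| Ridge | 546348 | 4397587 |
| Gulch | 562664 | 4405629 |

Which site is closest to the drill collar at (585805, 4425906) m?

Hollow

Squared distances to each site:
Hollow: 100273617.000; Basin: 185632520.000; Ford: 326996360.000; Larch: 1489572121.000; Knoll: 1494286624.000; Bench: 596792425.000; Mesa: 301694985.000; Ridge: 2358820610.000; Gulch: 946662610.000.
Minimum at Hollow.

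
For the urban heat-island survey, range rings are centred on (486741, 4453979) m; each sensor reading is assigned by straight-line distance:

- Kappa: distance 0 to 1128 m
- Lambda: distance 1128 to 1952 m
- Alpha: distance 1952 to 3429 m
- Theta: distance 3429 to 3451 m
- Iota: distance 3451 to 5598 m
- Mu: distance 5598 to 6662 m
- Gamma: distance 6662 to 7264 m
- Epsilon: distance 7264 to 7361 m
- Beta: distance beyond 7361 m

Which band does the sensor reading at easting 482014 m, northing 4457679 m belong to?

Distance = √((482014−486741)² + (4457679−4453979)²) = √(22344529.000 + 13690000.000) = 6002.877 m.
5598 ≤ 6002.877 < 6662 → Mu.

Mu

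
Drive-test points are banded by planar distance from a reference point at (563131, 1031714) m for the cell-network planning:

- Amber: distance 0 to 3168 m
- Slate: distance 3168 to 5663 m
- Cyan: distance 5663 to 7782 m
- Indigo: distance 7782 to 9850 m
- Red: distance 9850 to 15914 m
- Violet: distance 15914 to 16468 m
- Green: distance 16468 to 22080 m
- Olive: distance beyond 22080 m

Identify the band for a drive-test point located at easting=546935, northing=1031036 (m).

Distance = √((546935−563131)² + (1031036−1031714)²) = √(262310416.000 + 459684.000) = 16210.185 m.
15914 ≤ 16210.185 < 16468 → Violet.

Violet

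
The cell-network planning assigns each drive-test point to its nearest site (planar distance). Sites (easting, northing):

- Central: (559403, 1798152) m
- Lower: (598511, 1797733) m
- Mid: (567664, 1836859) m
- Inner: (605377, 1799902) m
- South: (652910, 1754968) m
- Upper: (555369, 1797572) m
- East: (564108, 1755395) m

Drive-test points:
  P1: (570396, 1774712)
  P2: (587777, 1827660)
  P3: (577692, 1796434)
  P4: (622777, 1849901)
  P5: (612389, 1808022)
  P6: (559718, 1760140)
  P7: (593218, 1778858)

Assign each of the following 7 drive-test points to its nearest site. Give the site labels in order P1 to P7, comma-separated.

P1 → East (d²=412685433.00)
P2 → Mid (d²=489154370.00)
P3 → Central (d²=337439045.00)
P4 → Inner (d²=2802660001.00)
P5 → Inner (d²=115102544.00)
P6 → East (d²=41787125.00)
P7 → Lower (d²=384281474.00)

East, Mid, Central, Inner, Inner, East, Lower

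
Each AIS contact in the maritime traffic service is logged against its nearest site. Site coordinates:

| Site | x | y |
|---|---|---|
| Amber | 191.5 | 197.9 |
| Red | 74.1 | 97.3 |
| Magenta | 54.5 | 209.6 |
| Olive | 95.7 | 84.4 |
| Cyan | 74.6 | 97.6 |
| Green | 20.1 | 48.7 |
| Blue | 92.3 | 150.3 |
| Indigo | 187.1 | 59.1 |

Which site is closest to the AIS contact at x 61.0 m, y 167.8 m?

Squared distances to each site:
Amber: 17936.260; Red: 5141.860; Magenta: 1789.490; Olive: 8159.650; Cyan: 5113.000; Green: 15857.620; Blue: 1285.940; Indigo: 27716.900.
Minimum at Blue.

Blue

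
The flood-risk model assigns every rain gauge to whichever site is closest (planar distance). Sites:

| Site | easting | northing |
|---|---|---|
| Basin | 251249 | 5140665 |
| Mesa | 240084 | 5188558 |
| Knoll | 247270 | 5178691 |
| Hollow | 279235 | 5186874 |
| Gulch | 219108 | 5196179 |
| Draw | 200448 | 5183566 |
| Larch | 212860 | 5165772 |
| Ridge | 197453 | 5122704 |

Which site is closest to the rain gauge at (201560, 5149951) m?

Larch

Squared distances to each site:
Basin: 2555226517.000; Mesa: 2974599025.000; Knoll: 2915391700.000; Hollow: 7396713554.000; Gulch: 2444960288.000; Draw: 1131204769.000; Larch: 377994041.000; Ridge: 759266458.000.
Minimum at Larch.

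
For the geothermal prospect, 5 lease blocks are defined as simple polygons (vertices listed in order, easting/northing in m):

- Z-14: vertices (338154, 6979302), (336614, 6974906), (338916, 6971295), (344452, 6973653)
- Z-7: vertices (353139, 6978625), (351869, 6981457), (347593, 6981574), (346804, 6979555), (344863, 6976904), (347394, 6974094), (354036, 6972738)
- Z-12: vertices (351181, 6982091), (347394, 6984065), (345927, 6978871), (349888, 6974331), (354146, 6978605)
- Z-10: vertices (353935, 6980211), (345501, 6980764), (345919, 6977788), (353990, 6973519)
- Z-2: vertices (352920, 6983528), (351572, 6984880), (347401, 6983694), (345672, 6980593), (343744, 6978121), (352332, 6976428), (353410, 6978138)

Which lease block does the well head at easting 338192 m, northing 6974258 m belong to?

Z-14

Cast a ray rightward from (338192, 6974258). For each polygon, the edges (by vertex number in listed order) whose endpoints lie on opposite sides of northing = 6974258, where each meets that height, and whether that is right or left of the point:
Z-14: 2–3 at easting≈337027.1 (left), 4–1 at easting≈343777.5 (right) → 1 crossing.
Z-7: 5–6 at easting≈347246.3 (right), 7–1 at easting≈353804.4 (right) → 2 crossings.
Z-12: no edge straddles that height → 0 crossings.
Z-10: 3–4 at easting≈352592.8 (right), 4–1 at easting≈353983.9 (right) → 2 crossings.
Z-2: no edge straddles that height → 0 crossings.
Only Z-14 has an odd count, so the point is inside Z-14.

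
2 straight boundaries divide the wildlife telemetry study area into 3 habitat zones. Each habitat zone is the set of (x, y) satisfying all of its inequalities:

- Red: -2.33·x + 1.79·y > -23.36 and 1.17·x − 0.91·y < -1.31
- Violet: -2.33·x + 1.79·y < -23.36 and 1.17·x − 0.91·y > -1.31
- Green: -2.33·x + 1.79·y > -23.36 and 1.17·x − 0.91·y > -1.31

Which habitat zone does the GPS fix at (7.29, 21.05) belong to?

Red

-2.33·7.29 + 1.79·21.05 = 20.694, which is > -23.36
1.17·7.29 − 0.91·21.05 = -10.626, which is < -1.31
This sign pattern matches Red.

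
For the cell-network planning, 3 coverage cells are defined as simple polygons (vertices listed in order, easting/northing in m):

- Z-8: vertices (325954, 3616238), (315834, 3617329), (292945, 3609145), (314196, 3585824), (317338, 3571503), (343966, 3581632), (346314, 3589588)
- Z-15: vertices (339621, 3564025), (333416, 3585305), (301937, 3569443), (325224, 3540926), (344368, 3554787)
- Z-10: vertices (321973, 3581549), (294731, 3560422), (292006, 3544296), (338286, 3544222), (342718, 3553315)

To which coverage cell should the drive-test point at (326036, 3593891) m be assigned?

Z-8

Cast a ray rightward from (326036, 3593891). For each polygon, the edges (by vertex number in listed order) whose endpoints lie on opposite sides of northing = 3593891, where each meets that height, and whether that is right or left of the point:
Z-8: 3–4 at easting≈306845.0 (left), 7–1 at easting≈343026.6 (right) → 1 crossing.
Z-15: no edge straddles that height → 0 crossings.
Z-10: no edge straddles that height → 0 crossings.
Only Z-8 has an odd count, so the point is inside Z-8.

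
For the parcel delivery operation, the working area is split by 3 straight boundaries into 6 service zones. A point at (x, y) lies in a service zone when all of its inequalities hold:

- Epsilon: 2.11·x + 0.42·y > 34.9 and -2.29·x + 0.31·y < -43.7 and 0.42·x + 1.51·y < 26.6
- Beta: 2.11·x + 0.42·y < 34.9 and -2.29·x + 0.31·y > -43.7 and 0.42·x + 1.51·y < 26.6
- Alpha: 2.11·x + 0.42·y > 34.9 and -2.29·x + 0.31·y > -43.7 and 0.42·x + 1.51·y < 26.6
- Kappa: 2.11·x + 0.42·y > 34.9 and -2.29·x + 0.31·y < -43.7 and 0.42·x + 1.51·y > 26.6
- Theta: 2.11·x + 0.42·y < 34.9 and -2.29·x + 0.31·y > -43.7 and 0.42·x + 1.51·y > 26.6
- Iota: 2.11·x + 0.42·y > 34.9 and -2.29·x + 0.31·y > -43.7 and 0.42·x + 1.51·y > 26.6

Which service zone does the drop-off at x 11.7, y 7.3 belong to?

2.11·11.7 + 0.42·7.3 = 27.753, which is < 34.9
-2.29·11.7 + 0.31·7.3 = -24.530, which is > -43.7
0.42·11.7 + 1.51·7.3 = 15.937, which is < 26.6
This sign pattern matches Beta.

Beta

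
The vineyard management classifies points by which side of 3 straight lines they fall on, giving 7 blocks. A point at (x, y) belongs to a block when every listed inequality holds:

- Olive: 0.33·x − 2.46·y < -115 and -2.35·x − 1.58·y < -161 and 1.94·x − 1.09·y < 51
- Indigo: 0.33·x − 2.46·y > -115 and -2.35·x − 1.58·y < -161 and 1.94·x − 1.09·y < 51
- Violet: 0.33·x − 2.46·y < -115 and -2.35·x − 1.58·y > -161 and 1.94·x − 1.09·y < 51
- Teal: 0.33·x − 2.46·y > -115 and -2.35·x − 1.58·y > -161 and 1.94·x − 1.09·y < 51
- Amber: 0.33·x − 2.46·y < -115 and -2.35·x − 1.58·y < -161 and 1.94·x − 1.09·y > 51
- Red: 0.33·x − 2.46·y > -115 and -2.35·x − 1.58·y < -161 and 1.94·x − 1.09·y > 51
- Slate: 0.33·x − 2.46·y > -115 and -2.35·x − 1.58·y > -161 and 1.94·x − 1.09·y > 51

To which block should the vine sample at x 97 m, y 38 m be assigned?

Red

0.33·97 − 2.46·38 = -61.470, which is > -115
-2.35·97 − 1.58·38 = -287.990, which is < -161
1.94·97 − 1.09·38 = 146.760, which is > 51
This sign pattern matches Red.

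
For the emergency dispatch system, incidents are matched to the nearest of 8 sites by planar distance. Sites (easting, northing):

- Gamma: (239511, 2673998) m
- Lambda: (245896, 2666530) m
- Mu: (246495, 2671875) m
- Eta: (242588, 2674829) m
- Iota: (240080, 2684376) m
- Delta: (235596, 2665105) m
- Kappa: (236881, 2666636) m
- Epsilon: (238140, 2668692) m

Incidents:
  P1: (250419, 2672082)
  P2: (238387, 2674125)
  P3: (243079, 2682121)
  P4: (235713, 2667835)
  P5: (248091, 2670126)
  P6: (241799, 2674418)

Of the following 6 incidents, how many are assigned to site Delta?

0

P1 → Mu
P2 → Gamma
P3 → Iota
P4 → Kappa
P5 → Mu
P6 → Eta
0 of the 6 go to Delta.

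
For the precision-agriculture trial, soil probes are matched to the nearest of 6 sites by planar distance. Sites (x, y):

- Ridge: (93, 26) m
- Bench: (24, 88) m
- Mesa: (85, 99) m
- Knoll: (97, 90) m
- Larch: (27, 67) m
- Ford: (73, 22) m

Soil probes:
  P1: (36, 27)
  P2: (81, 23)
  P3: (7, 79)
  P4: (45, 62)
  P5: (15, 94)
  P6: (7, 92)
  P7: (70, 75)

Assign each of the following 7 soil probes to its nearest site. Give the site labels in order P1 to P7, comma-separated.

Ford, Ford, Bench, Larch, Bench, Bench, Mesa

P1 → Ford (d²=1394.00)
P2 → Ford (d²=65.00)
P3 → Bench (d²=370.00)
P4 → Larch (d²=349.00)
P5 → Bench (d²=117.00)
P6 → Bench (d²=305.00)
P7 → Mesa (d²=801.00)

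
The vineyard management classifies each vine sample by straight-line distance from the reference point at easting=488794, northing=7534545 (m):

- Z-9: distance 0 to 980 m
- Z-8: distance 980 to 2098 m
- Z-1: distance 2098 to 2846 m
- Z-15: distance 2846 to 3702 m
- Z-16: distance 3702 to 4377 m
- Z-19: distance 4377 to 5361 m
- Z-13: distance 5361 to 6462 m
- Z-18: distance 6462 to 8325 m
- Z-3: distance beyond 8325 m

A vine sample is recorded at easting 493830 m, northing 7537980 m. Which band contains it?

Z-13

Distance = √((493830−488794)² + (7537980−7534545)²) = √(25361296.000 + 11799225.000) = 6095.943 m.
5361 ≤ 6095.943 < 6462 → Z-13.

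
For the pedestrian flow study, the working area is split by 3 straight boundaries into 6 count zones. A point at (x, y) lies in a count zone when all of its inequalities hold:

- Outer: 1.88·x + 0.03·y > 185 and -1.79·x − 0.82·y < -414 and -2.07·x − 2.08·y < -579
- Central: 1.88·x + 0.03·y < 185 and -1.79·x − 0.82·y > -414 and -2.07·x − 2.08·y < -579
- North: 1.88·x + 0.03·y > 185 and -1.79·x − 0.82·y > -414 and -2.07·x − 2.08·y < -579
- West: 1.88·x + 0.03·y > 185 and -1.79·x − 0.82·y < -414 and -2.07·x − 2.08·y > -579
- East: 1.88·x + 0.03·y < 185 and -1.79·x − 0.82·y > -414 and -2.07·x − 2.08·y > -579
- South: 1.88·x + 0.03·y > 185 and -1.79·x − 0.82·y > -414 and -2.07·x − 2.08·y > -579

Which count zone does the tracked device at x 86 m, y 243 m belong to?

Central

1.88·86 + 0.03·243 = 168.970, which is < 185
-1.79·86 − 0.82·243 = -353.200, which is > -414
-2.07·86 − 2.08·243 = -683.460, which is < -579
This sign pattern matches Central.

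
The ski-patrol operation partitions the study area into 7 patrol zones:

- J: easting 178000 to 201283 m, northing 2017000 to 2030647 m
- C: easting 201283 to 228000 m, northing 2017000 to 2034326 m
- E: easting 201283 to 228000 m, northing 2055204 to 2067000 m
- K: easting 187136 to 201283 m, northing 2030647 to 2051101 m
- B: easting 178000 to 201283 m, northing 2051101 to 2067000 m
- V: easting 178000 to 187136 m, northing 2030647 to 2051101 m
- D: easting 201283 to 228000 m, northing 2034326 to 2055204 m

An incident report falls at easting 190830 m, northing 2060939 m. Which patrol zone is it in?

B

The point has easting = 190830 and northing = 2060939.
Only B satisfies 178000 ≤ easting ≤ 201283 and 2051101 ≤ northing ≤ 2067000.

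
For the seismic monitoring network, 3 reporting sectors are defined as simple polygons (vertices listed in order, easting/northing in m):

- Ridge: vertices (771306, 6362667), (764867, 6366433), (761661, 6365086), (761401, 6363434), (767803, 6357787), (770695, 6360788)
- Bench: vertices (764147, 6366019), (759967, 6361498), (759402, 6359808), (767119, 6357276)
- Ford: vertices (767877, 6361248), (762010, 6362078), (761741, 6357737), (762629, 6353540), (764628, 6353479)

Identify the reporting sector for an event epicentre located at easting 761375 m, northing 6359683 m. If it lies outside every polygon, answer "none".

Cast a ray rightward from (761375, 6359683). For each polygon, the edges (by vertex number in listed order) whose endpoints lie on opposite sides of northing = 6359683, where each meets that height, and whether that is right or left of the point:
Ridge: 4–5 at easting≈765653.5 (right), 5–6 at easting≈769630.1 (right) → 2 crossings.
Bench: 3–4 at easting≈759783.0 (left), 4–1 at easting≈766300.8 (right) → 1 crossing.
Ford: 2–3 at easting≈761861.6 (right), 5–1 at easting≈767222.5 (right) → 2 crossings.
Only Bench has an odd count, so the point is inside Bench.

Bench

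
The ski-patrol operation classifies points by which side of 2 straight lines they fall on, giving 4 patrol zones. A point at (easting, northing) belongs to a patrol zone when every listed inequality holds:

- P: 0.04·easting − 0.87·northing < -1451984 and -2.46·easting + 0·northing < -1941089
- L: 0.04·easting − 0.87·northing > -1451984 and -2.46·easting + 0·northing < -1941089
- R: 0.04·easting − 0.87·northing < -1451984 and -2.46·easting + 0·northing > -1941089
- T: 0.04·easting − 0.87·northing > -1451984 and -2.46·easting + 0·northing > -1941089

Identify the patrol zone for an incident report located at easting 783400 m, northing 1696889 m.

0.04·783400 − 0.87·1696889 = -1444957.430, which is > -1451984
-2.46·783400 + 0·1696889 = -1927164.000, which is > -1941089
This sign pattern matches T.

T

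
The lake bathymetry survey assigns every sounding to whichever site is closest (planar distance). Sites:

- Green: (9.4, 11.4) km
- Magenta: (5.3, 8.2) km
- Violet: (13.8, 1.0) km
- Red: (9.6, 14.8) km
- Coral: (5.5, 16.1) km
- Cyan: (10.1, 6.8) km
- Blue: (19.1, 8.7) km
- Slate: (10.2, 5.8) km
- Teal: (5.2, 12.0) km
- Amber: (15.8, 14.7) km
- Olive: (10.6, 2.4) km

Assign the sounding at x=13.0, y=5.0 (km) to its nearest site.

Slate

Squared distances to each site:
Green: 53.920; Magenta: 69.530; Violet: 16.640; Red: 107.600; Coral: 179.460; Cyan: 11.650; Blue: 50.900; Slate: 8.480; Teal: 109.840; Amber: 101.930; Olive: 12.520.
Minimum at Slate.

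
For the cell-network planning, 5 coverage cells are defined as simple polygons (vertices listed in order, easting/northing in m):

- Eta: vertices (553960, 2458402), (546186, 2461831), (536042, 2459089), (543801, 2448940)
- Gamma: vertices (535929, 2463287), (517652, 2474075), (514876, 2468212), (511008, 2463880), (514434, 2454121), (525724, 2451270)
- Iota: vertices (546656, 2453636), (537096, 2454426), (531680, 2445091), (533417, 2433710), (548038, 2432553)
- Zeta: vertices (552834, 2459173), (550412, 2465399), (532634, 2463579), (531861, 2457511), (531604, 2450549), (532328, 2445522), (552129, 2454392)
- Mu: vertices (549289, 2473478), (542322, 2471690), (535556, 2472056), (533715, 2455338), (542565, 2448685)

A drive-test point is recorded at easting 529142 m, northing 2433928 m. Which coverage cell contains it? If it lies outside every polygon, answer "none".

none

Cast a ray rightward from (529142, 2433928). For each polygon, the edges (by vertex number in listed order) whose endpoints lie on opposite sides of northing = 2433928, where each meets that height, and whether that is right or left of the point:
Eta: no edge straddles that height → 0 crossings.
Gamma: no edge straddles that height → 0 crossings.
Iota: 3–4 at easting≈533383.7 (right), 5–1 at easting≈547947.9 (right) → 2 crossings.
Zeta: no edge straddles that height → 0 crossings.
Mu: no edge straddles that height → 0 crossings.
All counts are even, so the point lies outside every listed polygon.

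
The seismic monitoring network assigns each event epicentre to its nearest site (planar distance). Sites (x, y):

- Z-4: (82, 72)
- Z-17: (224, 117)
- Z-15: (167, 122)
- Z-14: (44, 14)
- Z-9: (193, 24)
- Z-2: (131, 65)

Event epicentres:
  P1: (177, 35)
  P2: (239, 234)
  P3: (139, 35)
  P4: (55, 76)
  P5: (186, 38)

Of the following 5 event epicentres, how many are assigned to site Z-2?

1

P1 → Z-9
P2 → Z-17
P3 → Z-2
P4 → Z-4
P5 → Z-9
1 of the 5 goes to Z-2.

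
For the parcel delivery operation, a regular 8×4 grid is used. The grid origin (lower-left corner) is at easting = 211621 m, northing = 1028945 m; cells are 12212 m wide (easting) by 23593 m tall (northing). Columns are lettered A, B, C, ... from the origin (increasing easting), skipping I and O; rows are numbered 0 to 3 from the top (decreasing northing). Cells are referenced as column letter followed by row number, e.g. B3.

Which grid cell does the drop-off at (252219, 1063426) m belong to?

Column index: ⌊(252219 − 211621) / 12212⌋ = ⌊3.324⌋ = 3 → column D
Row offset from origin: ⌊(1063426 − 1028945) / 23593⌋ = ⌊1.461⌋ = 1 → row 2 (counted from top)

D2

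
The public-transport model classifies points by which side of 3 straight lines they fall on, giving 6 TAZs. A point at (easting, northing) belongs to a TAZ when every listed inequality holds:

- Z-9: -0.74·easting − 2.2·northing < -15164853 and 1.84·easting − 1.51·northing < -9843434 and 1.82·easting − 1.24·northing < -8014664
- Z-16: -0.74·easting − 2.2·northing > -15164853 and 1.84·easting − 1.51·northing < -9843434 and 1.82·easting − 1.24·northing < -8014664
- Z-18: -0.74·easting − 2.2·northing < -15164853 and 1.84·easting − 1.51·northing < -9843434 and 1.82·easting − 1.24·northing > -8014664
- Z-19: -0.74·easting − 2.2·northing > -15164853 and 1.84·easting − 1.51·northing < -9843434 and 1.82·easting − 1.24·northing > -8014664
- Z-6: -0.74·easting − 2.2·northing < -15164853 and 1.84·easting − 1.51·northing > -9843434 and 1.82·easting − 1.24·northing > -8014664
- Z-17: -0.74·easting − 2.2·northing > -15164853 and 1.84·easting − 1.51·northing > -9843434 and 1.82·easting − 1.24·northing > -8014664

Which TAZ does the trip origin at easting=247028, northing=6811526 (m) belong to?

-0.74·247028 − 2.2·6811526 = -15168157.920, which is < -15164853
1.84·247028 − 1.51·6811526 = -9830872.740, which is > -9843434
1.82·247028 − 1.24·6811526 = -7996701.280, which is > -8014664
This sign pattern matches Z-6.

Z-6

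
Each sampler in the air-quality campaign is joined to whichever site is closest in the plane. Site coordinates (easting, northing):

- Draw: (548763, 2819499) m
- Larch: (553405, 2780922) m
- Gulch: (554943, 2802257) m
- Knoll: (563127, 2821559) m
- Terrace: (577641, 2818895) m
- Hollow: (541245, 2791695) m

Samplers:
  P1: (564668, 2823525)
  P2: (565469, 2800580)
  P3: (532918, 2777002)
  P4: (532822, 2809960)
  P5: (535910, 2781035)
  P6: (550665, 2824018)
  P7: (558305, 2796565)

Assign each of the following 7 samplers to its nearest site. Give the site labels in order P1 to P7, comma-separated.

Knoll, Gulch, Hollow, Draw, Hollow, Draw, Gulch

P1 → Knoll (d²=6239837.00)
P2 → Gulch (d²=113609005.00)
P3 → Hollow (d²=285223178.00)
P4 → Draw (d²=345108002.00)
P5 → Hollow (d²=142097825.00)
P6 → Draw (d²=24038965.00)
P7 → Gulch (d²=43701908.00)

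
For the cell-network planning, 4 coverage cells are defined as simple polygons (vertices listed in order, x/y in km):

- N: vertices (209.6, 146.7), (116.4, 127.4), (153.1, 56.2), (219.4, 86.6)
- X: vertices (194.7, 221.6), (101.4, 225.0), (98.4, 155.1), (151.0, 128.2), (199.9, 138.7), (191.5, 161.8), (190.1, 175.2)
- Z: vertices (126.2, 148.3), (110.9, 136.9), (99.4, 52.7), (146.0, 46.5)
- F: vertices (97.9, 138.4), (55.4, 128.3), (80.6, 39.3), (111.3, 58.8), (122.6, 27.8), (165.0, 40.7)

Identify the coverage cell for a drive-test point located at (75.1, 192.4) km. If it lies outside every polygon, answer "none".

none

Cast a ray rightward from (75.1, 192.4). For each polygon, the edges (by vertex number in listed order) whose endpoints lie on opposite sides of y = 192.4, where each meets that height, and whether that is right or left of the point:
N: no edge straddles that height → 0 crossings.
X: 2–3 at x≈100.00 (right), 7–1 at x≈191.81 (right) → 2 crossings.
Z: no edge straddles that height → 0 crossings.
F: no edge straddles that height → 0 crossings.
All counts are even, so the point lies outside every listed polygon.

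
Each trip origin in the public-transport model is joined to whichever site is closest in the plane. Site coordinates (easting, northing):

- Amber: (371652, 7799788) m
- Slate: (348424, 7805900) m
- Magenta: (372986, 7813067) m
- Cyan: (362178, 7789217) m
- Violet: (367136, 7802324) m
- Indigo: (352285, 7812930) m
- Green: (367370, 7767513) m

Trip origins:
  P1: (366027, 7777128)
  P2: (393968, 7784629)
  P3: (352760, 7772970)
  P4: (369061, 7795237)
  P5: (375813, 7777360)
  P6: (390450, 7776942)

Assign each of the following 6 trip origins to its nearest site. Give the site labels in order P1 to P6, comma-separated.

P1 → Green (d²=94251874.00)
P2 → Amber (d²=727799137.00)
P3 → Green (d²=243230949.00)
P4 → Amber (d²=27424882.00)
P5 → Green (d²=168247658.00)
P6 → Green (d²=621592441.00)

Green, Amber, Green, Amber, Green, Green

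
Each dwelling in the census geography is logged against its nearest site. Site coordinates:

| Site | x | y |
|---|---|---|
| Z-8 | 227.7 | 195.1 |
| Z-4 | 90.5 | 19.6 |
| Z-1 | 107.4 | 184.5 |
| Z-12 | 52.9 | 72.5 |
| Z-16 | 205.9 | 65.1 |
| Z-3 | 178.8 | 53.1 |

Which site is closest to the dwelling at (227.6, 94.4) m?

Squared distances to each site:
Z-8: 10140.500; Z-4: 24391.450; Z-1: 22566.050; Z-12: 30999.700; Z-16: 1329.380; Z-3: 4087.130.
Minimum at Z-16.

Z-16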